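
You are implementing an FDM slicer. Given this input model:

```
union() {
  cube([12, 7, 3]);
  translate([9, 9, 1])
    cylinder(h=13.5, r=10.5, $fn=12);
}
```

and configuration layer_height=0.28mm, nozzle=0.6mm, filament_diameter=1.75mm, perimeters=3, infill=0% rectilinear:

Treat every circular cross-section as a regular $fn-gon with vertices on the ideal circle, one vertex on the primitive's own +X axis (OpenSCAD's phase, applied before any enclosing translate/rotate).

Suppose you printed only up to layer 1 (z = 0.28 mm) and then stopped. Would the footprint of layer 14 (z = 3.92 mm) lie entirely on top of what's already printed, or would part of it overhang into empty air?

part overhangs

Compare the two slices. At z = 0.28: the cube (footprint 12×7) is included at this height (area 84.00 mm²); the cylinder at (9, 9) is not intersected at this z (z outside [1, 14.5]); Combining (union): only the 12×7 cube is present, so the union is just that shape — area = 84.00 mm². At z = 3.92: the cube is absent (z outside [0, 3]); the cylinder at (9, 9): section is a regular 12-gon, circumradius r=10.5 (area = (12/2)·10.500²·sin(360°/12) = 330.75 mm²); Taking the union: only the r=10.5 cylinder at (9, 9) is present, so the union is just that shape — area = 330.75 mm². Checking containment: at z = 3.92 the cross-section extends beyond the z = 0.28 cross-section by about 253.44 mm².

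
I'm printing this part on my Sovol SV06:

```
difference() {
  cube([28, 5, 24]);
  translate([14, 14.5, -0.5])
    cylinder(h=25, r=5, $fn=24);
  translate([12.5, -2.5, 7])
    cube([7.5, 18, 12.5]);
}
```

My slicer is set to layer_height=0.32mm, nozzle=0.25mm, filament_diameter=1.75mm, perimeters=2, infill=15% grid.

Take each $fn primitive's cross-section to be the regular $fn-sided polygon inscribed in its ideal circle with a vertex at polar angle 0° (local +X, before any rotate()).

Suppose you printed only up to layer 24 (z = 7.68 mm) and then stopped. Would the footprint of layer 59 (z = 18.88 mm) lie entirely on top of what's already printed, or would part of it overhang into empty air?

entirely on top

Compare the two slices. At z = 7.68: the 28×5 cube contributes its full rectangle (area 140.00 mm²); the r=5 cylinder at (14, 14.5) contributes a regular 24-gon of circumradius 5 (area = (24/2)·5.000²·sin(360°/24) = 77.65 mm²); the 7.5×18 cube at (12.5, -2.5) contributes its full rectangle (area 135.00 mm²); After the difference (first − rest): starting from the 28×5 cube (140.00 mm²), the r=5 cylinder at (14, 14.5) misses the remaining region (no effect); the 7.5×18 cube at (12.5, -2.5) partially overlaps it — only the 37.50 mm² overlap (of its 135.00 mm²) is removed, clipping the outline — area = 102.50 mm². At z = 18.88: the cube (footprint 28×5) is included at this height (area 140.00 mm²); the r=5 cylinder at (14, 14.5) gives a regular 24-gon of circumradius 5 (constant along its height) (area = (24/2)·5.000²·sin(360°/24) = 77.65 mm²); the cube at (12.5, -2.5) (footprint 7.5×18) is included at this height (area 135.00 mm²); After the difference (first − rest): starting from the 28×5 cube (140.00 mm²), the r=5 cylinder at (14, 14.5) misses the remaining region (no effect); the 7.5×18 cube at (12.5, -2.5) partially overlaps it — only the 37.50 mm² overlap (of its 135.00 mm²) is removed, clipping the outline — area = 102.50 mm². Checking containment: the cross-section at z = 18.88 is a subset of the cross-section at z = 7.68.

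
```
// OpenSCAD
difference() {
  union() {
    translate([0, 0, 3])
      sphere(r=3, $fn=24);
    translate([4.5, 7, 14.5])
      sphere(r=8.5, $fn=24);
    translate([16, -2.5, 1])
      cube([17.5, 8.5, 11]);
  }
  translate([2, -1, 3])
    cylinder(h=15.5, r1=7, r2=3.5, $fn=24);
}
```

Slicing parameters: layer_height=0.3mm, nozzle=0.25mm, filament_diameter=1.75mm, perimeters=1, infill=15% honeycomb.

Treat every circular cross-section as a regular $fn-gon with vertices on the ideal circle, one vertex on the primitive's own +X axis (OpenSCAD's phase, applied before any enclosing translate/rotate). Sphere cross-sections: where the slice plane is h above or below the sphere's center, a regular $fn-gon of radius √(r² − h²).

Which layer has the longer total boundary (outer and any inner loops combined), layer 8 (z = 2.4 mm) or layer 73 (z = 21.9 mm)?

layer 8 (z = 2.4 mm)

Layer 8 (z = 2.4): the r=3 sphere contributes a regular 24-gon of circumradius √(3²−0.6²) = 2.939 (perimeter = 2·24·2.939·sin(180°/24) = 18.42 mm); the sphere at (4.5, 7) does not reach this height (|z−center|=12.100 > r=8.5); the cube at (16, -2.5) is present — its section is the full 17.5×8.5 rectangle (perimeter 52.00 mm); Merging all regions: the 2 present regions are separate (no shared area or edge), so areas and boundary lengths simply add and each stays a separate island — boundary = 70.42 mm; the cone at (2, -1) is absent (z outside [3, 18.5]); Subtracting the remaining from the first: none of the subtracted shapes is present at this height, so the result so far is unchanged — boundary = 70.42 mm. So its perimeter = 70.42 mm. Layer 73 (z = 21.9): the sphere does not reach this height (|z−center|=18.900 > r=3); the sphere at (4.5, 7): section is a regular 24-gon, circumradius = √(r²−h²) = √(8.5²−7.4²) = 4.182 (perimeter = 2·24·4.182·sin(180°/24) = 26.20 mm); the cube at (16, -2.5) is absent (z outside [1, 12]); Merging all regions: only the r=8.5 sphere at (4.5, 7) is present, so the union is just that shape — boundary = 26.20 mm; the cone at (2, -1) is not intersected at this z (z outside [3, 18.5]); Subtracting the remaining from the first: none of the subtracted shapes is present at this height, so that combined region is unchanged — boundary = 26.20 mm. So its perimeter = 26.20 mm. Layer 8 is larger (70.42 vs 26.20 mm).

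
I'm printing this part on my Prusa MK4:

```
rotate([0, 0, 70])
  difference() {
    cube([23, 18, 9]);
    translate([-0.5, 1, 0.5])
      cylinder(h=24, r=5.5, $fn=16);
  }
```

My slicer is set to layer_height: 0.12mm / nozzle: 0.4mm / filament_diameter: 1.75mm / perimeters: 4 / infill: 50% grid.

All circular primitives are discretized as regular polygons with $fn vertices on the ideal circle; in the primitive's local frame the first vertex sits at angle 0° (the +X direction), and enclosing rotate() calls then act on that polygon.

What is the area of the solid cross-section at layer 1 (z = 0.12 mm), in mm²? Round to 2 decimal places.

414.00 mm²

At z = 0.12 mm: the cube is present — its section is the full 23×18 rectangle (area 414.00 mm²); the cylinder at (-0.5, 1) does not reach this height (z outside [0.5, 24.5]); Subtracting the remaining from the first: none of the subtracted shapes is present at this height, so the 23×18 cube is unchanged — area = 414.00 mm²; (rotated 70° about Z; rotation is an isometry so areas/perimeters/island counts are preserved). Overall, the cross-section is a single solid region. Net area = 414.00 mm².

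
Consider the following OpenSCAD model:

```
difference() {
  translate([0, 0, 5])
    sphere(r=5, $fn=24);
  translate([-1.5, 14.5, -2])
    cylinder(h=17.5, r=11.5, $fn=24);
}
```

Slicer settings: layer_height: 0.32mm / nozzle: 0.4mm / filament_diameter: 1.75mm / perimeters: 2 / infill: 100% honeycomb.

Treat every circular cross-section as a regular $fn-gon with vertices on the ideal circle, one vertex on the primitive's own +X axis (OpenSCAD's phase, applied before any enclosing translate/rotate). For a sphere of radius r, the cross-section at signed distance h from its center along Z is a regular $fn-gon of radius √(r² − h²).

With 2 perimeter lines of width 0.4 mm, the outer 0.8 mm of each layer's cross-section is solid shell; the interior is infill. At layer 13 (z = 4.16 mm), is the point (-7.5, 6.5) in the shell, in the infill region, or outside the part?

At z = 4.16 mm: the r=5 sphere contributes a regular 24-gon of circumradius √(5²−0.84²) = 4.929; the r=11.5 cylinder at (-1.5, 14.5) contributes a regular 24-gon of circumradius 11.5; After the difference (first − rest): starting from the r=5 sphere, the r=11.5 cylinder at (-1.5, 14.5) partially overlaps it — only the 7.88 mm² overlap (of its 410.75 mm²) is removed, clipping the outline — 1 connected region. Overall, the cross-section is a single solid region. The nearest boundary edge runs (-4.27, 2.46)→(-3.64, 3.28); distance from the point to it = 5.02 mm. The point is not inside any of the regions above, so it lies outside the cross-section (5.02 mm from the nearest boundary).

outside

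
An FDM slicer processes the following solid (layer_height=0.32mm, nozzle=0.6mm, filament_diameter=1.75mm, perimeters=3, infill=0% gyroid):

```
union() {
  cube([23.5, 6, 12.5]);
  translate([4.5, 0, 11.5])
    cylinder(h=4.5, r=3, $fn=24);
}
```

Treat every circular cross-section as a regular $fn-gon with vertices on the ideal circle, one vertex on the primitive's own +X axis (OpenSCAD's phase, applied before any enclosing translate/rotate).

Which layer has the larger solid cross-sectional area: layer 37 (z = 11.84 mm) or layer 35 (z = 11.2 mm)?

layer 37 (z = 11.84 mm)

Layer 37 (z = 11.84): the cube (footprint 23.5×6) is included at this height (area 141.00 mm²); the r=3 cylinder at (4.5, 0) contributes a regular 24-gon of circumradius 3 (area = (24/2)·3.000²·sin(360°/24) = 27.95 mm²); Merging all regions: the regions partially overlap — summed areas 168.95 mm² minus the doubly-counted overlap 13.98 mm² gives 154.98 mm² — area = 154.98 mm². So its area = 154.98 mm². Layer 35 (z = 11.2): the cube (footprint 23.5×6) is included at this height (area 141.00 mm²); the cylinder at (4.5, 0) is absent (z outside [11.5, 16]); Merging all regions: only the 23.5×6 cube is present, so the union is just that shape — area = 141.00 mm². So its area = 141.00 mm². Layer 37 is larger (154.98 vs 141.00 mm²).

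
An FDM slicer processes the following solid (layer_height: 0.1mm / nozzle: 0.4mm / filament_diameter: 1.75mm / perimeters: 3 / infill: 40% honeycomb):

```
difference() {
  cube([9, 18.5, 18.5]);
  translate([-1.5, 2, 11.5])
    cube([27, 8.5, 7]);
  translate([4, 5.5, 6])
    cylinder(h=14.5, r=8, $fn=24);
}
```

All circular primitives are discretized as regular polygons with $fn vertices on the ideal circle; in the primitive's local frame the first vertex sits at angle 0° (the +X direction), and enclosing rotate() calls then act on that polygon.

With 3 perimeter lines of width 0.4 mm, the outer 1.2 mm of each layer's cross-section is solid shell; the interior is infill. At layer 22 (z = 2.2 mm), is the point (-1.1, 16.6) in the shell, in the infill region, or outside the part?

outside

At z = 2.2 mm: the 9×18.5 cube contributes its full rectangle; the cube at (-1.5, 2) is absent (z outside [11.5, 18.5]); the cylinder at (4, 5.5) is not intersected at this z (z outside [6, 20.5]); Subtracting the remaining from the first: none of the subtracted shapes is present at this height, so the 9×18.5 cube is unchanged — 1 connected region. Overall, the cross-section is a single solid region. The nearest boundary edge runs (0.00, 18.50)→(0.00, 0.00); distance from the point to it = 1.10 mm. The point is not inside any of the regions above, so it lies outside the cross-section (1.10 mm from the nearest boundary).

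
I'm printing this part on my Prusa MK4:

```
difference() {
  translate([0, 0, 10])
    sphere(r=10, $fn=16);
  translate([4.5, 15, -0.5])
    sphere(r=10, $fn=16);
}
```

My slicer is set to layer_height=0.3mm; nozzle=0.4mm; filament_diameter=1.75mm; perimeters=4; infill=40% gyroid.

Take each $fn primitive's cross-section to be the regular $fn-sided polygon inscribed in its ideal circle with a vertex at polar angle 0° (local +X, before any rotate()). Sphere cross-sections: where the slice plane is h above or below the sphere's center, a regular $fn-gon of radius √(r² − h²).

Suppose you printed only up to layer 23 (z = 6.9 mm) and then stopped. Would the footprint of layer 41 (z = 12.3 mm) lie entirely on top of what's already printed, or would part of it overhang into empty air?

part overhangs

Compare the two slices. At z = 6.9: the r=10 sphere contributes a regular 16-gon of circumradius √(10²−3.1²) = 9.507 (area = (16/2)·9.507²·sin(360°/16) = 276.73 mm²); the r=10 sphere at (4.5, 15) contributes a regular 16-gon of circumradius √(10²−7.4²) = 6.726 (area = (16/2)·6.726²·sin(360°/16) = 138.50 mm²); Subtracting the remaining from the first: starting from the r=10 sphere (276.73 mm²), the r=10 sphere at (4.5, 15) partially overlaps it — only the 0.82 mm² overlap (of its 138.50 mm²) is removed, clipping the outline — area = 275.90 mm². At z = 12.3: the r=10 sphere slices to a regular 16-gon of circumradius 9.732 (√(r²−h²) with h=2.3 from center) (area = (16/2)·9.732²·sin(360°/16) = 289.95 mm²); the sphere at (4.5, 15) is absent (|z−center|=12.800 > r=10); After the difference (first − rest): none of the subtracted shapes is present at this height, so the r=10 sphere is unchanged — area = 289.95 mm². Checking containment: at z = 12.3 the cross-section extends beyond the z = 6.9 cross-section by about 14.05 mm².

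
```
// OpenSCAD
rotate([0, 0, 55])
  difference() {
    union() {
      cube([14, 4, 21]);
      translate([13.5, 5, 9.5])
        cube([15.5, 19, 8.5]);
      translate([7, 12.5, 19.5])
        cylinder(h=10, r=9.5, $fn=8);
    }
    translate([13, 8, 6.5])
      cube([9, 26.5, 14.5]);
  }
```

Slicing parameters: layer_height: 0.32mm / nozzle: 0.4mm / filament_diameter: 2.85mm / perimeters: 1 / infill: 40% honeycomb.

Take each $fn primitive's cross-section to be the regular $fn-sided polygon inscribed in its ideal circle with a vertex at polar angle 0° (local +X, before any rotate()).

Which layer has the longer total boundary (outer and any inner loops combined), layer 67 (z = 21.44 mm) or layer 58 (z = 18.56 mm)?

layer 67 (z = 21.44 mm)

Layer 67 (z = 21.44): the cube is absent (z outside [0, 21]); the cube at (13.5, 5) is absent (z outside [9.5, 18]); the r=9.5 cylinder at (7, 12.5) contributes a regular 8-gon of circumradius 9.5 (perimeter = 2·8·9.500·sin(180°/8) = 58.17 mm); Merging all regions: only the r=9.5 cylinder at (7, 12.5) is present, so the union is just that shape — boundary = 58.17 mm; the cube at (13, 8) does not reach this height (z outside [6.5, 21]); Taking the first minus the rest: none of the subtracted shapes is present at this height, so the result so far is unchanged — boundary = 58.17 mm; (whole slice rotated 55° about Z — lengths, areas and connectivity unchanged). So its perimeter = 58.17 mm. Layer 58 (z = 18.56): the cube is present — its section is the full 14×4 rectangle (perimeter 36.00 mm); the cube at (13.5, 5) does not reach this height (z outside [9.5, 18]); the cylinder at (7, 12.5) does not reach this height (z outside [19.5, 29.5]); Merging all regions: only the 14×4 cube is present, so the union is just that shape — boundary = 36.00 mm; the cube at (13, 8) (footprint 9×26.5) is included at this height (perimeter 71.00 mm); After the difference (first − rest): starting from the result so far, the 9×26.5 cube at (13, 8) misses the remaining region (no effect) — boundary = 36.00 mm; (whole slice rotated 55° about Z — lengths, areas and connectivity unchanged). So its perimeter = 36.00 mm. Layer 67 is larger (58.17 vs 36.00 mm).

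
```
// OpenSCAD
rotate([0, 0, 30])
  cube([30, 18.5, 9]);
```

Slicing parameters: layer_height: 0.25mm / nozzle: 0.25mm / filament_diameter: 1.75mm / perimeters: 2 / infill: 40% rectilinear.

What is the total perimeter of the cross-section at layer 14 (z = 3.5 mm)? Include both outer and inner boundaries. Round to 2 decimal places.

97.00 mm

At z = 3.5 mm: the cube (footprint 30×18.5) is included at this height (perimeter 97.00 mm); (whole slice rotated 30° about Z — lengths, areas and connectivity unchanged). Overall, the cross-section is a single solid region. Total boundary length (outer) = 97.00 mm.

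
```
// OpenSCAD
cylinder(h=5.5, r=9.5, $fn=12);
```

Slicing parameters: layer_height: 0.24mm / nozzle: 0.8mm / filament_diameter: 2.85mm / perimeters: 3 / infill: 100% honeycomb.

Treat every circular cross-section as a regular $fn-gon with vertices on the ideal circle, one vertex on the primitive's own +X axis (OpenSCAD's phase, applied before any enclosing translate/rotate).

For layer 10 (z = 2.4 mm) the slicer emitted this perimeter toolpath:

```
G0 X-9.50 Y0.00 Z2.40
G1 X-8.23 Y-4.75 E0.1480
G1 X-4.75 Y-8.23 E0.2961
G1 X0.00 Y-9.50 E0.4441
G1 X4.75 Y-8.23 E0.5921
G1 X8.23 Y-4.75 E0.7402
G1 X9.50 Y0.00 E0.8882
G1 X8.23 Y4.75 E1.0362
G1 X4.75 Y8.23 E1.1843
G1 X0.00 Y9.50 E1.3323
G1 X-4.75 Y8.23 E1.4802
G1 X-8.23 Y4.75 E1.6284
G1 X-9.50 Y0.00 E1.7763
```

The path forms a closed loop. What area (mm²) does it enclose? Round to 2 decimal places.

Apply the shoelace formula to the sequence of (X, Y) vertices; enclosed area = 270.84 mm².

270.84 mm²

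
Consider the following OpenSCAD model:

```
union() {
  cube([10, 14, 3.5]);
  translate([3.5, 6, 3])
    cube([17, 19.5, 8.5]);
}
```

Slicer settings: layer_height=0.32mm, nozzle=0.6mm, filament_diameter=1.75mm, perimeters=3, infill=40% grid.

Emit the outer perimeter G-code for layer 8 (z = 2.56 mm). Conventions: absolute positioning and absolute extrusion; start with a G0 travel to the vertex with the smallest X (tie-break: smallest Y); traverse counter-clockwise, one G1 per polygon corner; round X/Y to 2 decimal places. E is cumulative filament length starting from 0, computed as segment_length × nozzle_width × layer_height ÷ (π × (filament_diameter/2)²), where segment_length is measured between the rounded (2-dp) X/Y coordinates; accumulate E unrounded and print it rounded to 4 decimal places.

At z = 2.56 mm: the 10×14 cube contributes its full rectangle; the cube at (3.5, 6) does not reach this height (z outside [3, 11.5]); Combining (union): only the 10×14 cube is present, so the union is just that shape — 1 connected region. The outline is a single polygon with 4 vertices. Extrusion per mm of travel: 0.6 × 0.32 / (π × 0.875²) = 0.079824. Accumulating E over each segment gives final E = 3.8316.

G0 X0.00 Y0.00 Z2.56
G1 X10.00 Y0.00 E0.7982
G1 X10.00 Y14.00 E1.9158
G1 X0.00 Y14.00 E2.7140
G1 X0.00 Y0.00 E3.8316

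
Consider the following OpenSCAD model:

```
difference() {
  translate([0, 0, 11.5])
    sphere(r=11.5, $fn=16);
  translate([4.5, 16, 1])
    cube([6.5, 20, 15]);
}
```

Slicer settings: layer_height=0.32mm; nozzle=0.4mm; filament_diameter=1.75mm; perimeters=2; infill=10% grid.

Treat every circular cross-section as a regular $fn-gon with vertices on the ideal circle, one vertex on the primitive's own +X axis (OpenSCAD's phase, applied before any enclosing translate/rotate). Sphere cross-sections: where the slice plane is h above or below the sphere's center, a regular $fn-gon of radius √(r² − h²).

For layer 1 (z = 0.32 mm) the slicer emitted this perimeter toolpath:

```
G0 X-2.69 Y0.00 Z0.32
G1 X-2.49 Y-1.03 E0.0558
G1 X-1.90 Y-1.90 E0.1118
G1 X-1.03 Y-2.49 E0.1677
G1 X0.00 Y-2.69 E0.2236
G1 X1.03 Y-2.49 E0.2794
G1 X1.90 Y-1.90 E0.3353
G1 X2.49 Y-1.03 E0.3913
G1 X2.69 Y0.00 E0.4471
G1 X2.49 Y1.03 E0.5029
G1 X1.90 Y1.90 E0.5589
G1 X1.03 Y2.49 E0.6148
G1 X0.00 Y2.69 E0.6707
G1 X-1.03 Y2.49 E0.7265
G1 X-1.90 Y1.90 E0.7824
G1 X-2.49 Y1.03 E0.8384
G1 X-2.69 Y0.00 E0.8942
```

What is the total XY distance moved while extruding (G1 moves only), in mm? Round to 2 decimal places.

16.80 mm

Sum the Euclidean lengths of each G1 segment: total = 16.80 mm.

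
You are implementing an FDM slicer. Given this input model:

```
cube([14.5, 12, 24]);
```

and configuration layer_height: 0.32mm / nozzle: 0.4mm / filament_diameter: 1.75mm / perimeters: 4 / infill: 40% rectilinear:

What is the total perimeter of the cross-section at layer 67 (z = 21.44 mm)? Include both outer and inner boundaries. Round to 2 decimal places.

At z = 21.44 mm: the cube is present — its section is the full 14.5×12 rectangle (perimeter 53.00 mm). Overall, the cross-section is a single solid region. Total boundary length (outer) = 53.00 mm.

53.00 mm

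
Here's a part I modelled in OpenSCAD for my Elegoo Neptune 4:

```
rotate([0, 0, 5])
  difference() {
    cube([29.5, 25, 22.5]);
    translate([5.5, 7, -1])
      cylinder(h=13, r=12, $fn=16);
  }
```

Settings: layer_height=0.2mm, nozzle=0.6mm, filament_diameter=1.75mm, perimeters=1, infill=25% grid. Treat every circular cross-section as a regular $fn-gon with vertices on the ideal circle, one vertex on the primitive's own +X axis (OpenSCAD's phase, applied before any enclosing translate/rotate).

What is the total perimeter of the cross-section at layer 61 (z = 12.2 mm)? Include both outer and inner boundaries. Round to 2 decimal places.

At z = 12.2 mm: the cube is present — its section is the full 29.5×25 rectangle (perimeter 109.00 mm); the cylinder at (5.5, 7) is absent (z outside [-1, 12]); After the difference (first − rest): none of the subtracted shapes is present at this height, so the 29.5×25 cube is unchanged — boundary = 109.00 mm; (whole slice rotated 5° about Z — lengths, areas and connectivity unchanged). Overall, the cross-section is a single solid region. Total boundary length (outer) = 109.00 mm.

109.00 mm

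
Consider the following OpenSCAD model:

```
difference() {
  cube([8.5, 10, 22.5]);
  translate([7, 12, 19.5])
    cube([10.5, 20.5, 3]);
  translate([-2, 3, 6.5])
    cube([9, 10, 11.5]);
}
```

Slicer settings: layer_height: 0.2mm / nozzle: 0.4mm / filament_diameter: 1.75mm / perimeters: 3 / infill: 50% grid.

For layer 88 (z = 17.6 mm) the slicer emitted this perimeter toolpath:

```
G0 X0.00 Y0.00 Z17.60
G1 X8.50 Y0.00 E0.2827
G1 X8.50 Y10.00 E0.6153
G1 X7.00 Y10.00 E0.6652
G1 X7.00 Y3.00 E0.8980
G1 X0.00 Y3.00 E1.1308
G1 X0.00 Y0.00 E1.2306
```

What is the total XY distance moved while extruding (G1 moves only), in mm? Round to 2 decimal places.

Sum the Euclidean lengths of each G1 segment: total = 37.00 mm.

37.00 mm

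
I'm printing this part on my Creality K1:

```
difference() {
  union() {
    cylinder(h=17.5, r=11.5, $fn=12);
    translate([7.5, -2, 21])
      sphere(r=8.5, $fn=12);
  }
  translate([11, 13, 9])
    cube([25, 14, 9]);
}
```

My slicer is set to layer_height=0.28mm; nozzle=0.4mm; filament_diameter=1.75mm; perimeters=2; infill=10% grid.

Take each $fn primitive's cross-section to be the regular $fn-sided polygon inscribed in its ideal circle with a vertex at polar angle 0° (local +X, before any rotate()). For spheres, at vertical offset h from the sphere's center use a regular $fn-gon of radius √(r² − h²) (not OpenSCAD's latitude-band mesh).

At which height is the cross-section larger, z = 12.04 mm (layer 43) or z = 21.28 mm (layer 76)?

Layer 43 (z = 12.04): the r=11.5 cylinder contributes a regular 12-gon of circumradius 11.5 (area = (12/2)·11.500²·sin(360°/12) = 396.75 mm²); the sphere at (7.5, -2) is not intersected at this z (|z−center|=8.960 > r=8.5); Taking the union: only the r=11.5 cylinder is present, so the union is just that shape — area = 396.75 mm²; the cube at (11, 13) is present — its section is the full 25×14 rectangle (area 350.00 mm²); Subtracting the remaining from the first: starting from the result so far (396.75 mm²), the 25×14 cube at (11, 13) misses the remaining region (no effect) — area = 396.75 mm². So its area = 396.75 mm². Layer 76 (z = 21.28): the cylinder is absent (z outside [0, 17.5]); the r=8.5 sphere at (7.5, -2) slices to a regular 12-gon of circumradius 8.495 (√(r²−h²) with h=0.28 from center) (area = (12/2)·8.495²·sin(360°/12) = 216.51 mm²); Taking the union: only the r=8.5 sphere at (7.5, -2) is present, so the union is just that shape — area = 216.51 mm²; the cube at (11, 13) is not intersected at this z (z outside [9, 18]); After the difference (first − rest): none of the subtracted shapes is present at this height, so the result so far is unchanged — area = 216.51 mm². So its area = 216.51 mm². Layer 43 is larger (396.75 vs 216.51 mm²).

layer 43 (z = 12.04 mm)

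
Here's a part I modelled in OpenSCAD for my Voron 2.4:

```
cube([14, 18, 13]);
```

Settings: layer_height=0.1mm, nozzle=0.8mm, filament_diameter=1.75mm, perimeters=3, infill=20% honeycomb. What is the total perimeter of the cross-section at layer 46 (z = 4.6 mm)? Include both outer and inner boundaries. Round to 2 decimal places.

At z = 4.6 mm: the cube is present — its section is the full 14×18 rectangle (perimeter 64.00 mm). Overall, the cross-section is a single solid region. Total boundary length (outer) = 64.00 mm.

64.00 mm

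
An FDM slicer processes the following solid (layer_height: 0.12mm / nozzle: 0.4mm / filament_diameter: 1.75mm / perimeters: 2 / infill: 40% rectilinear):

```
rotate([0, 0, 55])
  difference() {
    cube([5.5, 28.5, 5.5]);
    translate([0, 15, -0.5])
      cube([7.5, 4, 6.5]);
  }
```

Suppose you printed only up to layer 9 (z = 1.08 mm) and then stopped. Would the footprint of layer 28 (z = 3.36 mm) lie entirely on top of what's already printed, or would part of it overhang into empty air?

entirely on top

Compare the two slices. At z = 1.08: the cube is present — its section is the full 5.5×28.5 rectangle (area 156.75 mm²); the cube at (0, 15) is present — its section is the full 7.5×4 rectangle (area 30.00 mm²); After the difference (first − rest): starting from the 5.5×28.5 cube (156.75 mm²), the 7.5×4 cube at (0, 15) partially overlaps it — only the 22.00 mm² overlap (of its 30.00 mm²) is removed, clipping the outline — area = 134.75 mm²; (rotated 55° about Z; rotation is an isometry so areas/perimeters/island counts are preserved). At z = 3.36: the cube (footprint 5.5×28.5) is included at this height (area 156.75 mm²); the cube at (0, 15) is present — its section is the full 7.5×4 rectangle (area 30.00 mm²); Subtracting the remaining from the first: starting from the 5.5×28.5 cube (156.75 mm²), the 7.5×4 cube at (0, 15) partially overlaps it — only the 22.00 mm² overlap (of its 30.00 mm²) is removed, clipping the outline — area = 134.75 mm²; (whole slice rotated 55° about Z — lengths, areas and connectivity unchanged). Checking containment: the cross-section at z = 3.36 is a subset of the cross-section at z = 1.08.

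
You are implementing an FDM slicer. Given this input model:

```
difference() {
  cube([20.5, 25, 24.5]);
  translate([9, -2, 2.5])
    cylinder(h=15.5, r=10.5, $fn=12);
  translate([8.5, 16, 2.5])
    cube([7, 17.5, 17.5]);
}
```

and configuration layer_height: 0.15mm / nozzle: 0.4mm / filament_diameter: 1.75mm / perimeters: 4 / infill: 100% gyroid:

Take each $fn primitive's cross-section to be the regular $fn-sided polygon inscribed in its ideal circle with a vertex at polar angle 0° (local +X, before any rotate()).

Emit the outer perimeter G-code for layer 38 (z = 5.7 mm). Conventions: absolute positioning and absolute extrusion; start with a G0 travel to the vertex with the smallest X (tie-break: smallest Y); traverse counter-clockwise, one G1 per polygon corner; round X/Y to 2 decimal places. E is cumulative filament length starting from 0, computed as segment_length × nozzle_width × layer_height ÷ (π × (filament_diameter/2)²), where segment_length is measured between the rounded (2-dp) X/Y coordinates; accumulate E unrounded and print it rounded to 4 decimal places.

G0 X0.00 Y3.34 Z5.70
G1 X3.75 Y7.09 E0.1323
G1 X9.00 Y8.50 E0.2679
G1 X14.25 Y7.09 E0.4035
G1 X18.09 Y3.25 E0.5390
G1 X18.96 Y0.00 E0.6229
G1 X20.50 Y0.00 E0.6613
G1 X20.50 Y25.00 E1.2849
G1 X15.50 Y25.00 E1.4097
G1 X15.50 Y16.00 E1.6342
G1 X8.50 Y16.00 E1.8088
G1 X8.50 Y25.00 E2.0333
G1 X0.00 Y25.00 E2.2453
G1 X0.00 Y3.34 E2.7856

At z = 5.7 mm: the cube (footprint 20.5×25) is included at this height; the cylinder at (9, -2): section is a regular 12-gon, circumradius r=10.5; the 7×17.5 cube at (8.5, 16) contributes its full rectangle; Taking the first minus the rest: starting from the 20.5×25 cube, the r=10.5 cylinder at (9, -2) partially overlaps it — only the 122.72 mm² overlap (of its 330.75 mm²) is removed, clipping the outline; the 7×17.5 cube at (8.5, 16) partially overlaps it — only the 63.00 mm² overlap (of its 122.50 mm²) is removed, clipping the outline — 1 connected region. The outline is a single polygon with 13 vertices. Extrusion per mm of travel: 0.4 × 0.15 / (π × 0.875²) = 0.024945. Accumulating E over each segment gives final E = 2.7856.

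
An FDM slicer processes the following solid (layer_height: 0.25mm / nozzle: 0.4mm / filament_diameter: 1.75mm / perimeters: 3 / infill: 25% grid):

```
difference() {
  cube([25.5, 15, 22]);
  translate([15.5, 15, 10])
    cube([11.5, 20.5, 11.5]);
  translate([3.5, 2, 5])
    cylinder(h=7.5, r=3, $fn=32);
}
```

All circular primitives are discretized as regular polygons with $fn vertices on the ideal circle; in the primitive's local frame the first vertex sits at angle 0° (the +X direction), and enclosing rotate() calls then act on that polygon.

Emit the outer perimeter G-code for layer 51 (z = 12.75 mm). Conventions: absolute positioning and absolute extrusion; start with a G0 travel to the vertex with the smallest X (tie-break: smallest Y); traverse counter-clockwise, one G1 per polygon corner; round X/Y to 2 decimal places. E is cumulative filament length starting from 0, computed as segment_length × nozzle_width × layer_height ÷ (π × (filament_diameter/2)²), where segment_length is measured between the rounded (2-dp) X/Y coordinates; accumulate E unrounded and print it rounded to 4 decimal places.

G0 X0.00 Y0.00 Z12.75
G1 X25.50 Y0.00 E1.0602
G1 X25.50 Y15.00 E1.6838
G1 X0.00 Y15.00 E2.7440
G1 X0.00 Y0.00 E3.3676

At z = 12.75 mm: the cube (footprint 25.5×15) is included at this height; the cube at (15.5, 15) is present — its section is the full 11.5×20.5 rectangle; the cylinder at (3.5, 2) is not intersected at this z (z outside [5, 12.5]); After the difference (first − rest): starting from the 25.5×15 cube, the 11.5×20.5 cube at (15.5, 15) misses the remaining region (no effect) — 1 connected region. The outline is a single polygon with 4 vertices. Extrusion per mm of travel: 0.4 × 0.25 / (π × 0.875²) = 0.041575. Accumulating E over each segment gives final E = 3.3676.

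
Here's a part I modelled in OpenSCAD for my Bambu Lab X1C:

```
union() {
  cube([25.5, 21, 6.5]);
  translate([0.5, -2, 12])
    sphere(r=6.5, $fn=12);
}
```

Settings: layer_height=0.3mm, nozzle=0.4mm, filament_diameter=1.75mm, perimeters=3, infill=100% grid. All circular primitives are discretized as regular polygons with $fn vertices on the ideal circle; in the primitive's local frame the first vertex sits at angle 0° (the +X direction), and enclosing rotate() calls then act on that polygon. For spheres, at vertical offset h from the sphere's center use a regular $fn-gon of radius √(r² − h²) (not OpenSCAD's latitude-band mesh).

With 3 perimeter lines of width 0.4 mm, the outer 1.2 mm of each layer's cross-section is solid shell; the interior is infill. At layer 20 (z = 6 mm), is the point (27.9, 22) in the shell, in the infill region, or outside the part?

At z = 6 mm: the 25.5×21 cube contributes its full rectangle; the r=6.5 sphere at (0.5, -2) contributes a regular 12-gon of circumradius √(6.5²−6²) = 2.500; Merging all regions: the regions partially overlap (shared area 0.65 mm²), so overlapping operands fuse into one piece — 1 connected region. Overall, the cross-section is a single solid region. The nearest boundary edge runs (0.00, 21.00)→(25.50, 21.00); distance from the point to it = 2.60 mm. The point is not inside any of the regions above, so it lies outside the cross-section (2.60 mm from the nearest boundary).

outside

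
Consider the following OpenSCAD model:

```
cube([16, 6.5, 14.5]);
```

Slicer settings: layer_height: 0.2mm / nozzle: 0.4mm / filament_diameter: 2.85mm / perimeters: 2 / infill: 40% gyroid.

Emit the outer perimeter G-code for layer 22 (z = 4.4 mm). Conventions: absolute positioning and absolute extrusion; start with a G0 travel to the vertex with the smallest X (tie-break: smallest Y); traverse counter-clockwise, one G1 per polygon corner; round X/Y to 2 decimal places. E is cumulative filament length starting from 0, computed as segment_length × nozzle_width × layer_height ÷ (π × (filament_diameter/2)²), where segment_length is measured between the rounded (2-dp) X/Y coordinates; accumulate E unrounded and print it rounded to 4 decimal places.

At z = 4.4 mm: the cube (footprint 16×6.5) is included at this height. The outline is a single polygon with 4 vertices. Extrusion per mm of travel: 0.4 × 0.2 / (π × 1.425²) = 0.012540. Accumulating E over each segment gives final E = 0.5643.

G0 X0.00 Y0.00 Z4.40
G1 X16.00 Y0.00 E0.2006
G1 X16.00 Y6.50 E0.2822
G1 X0.00 Y6.50 E0.4828
G1 X0.00 Y0.00 E0.5643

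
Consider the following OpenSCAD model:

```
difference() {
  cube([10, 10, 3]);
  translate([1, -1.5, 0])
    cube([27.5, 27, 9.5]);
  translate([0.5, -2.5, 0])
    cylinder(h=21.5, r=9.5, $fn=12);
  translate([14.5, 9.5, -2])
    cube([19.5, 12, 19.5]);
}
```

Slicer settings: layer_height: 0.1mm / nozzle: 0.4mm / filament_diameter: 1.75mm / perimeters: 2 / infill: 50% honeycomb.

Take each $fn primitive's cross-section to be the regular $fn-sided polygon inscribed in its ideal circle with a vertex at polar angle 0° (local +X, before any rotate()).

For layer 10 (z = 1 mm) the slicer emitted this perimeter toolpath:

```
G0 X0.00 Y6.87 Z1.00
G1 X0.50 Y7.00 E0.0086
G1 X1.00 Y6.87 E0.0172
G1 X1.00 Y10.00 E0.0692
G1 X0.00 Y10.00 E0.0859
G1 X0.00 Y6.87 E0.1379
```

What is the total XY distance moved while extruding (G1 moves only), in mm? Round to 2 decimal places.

8.29 mm

Sum the Euclidean lengths of each G1 segment: total = 8.29 mm.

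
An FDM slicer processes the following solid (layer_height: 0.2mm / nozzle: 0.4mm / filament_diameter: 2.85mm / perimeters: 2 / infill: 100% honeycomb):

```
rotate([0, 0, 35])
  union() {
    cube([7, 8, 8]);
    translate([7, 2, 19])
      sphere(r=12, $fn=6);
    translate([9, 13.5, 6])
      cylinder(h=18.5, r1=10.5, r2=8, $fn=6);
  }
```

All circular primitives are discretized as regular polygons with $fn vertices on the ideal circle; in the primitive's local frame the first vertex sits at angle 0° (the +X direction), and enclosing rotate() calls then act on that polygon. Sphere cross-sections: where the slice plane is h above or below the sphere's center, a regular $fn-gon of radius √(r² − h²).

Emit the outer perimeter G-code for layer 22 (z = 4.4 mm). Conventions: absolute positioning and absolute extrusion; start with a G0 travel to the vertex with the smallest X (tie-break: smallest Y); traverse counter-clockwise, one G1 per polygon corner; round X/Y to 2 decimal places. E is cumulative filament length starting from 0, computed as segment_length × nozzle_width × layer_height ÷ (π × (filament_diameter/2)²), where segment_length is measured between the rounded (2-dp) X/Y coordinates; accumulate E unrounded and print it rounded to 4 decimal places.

G0 X-4.59 Y6.55 Z4.40
G1 X0.00 Y0.00 E0.1003
G1 X5.73 Y4.02 E0.1881
G1 X1.15 Y10.57 E0.2883
G1 X-4.59 Y6.55 E0.3762

At z = 4.4 mm: the cube is present — its section is the full 7×8 rectangle; the sphere at (7, 2) is absent (|z−center|=14.600 > r=12); the cone at (9, 13.5) is not intersected at this z (z outside [6, 24.5]); Combining (union): only the 7×8 cube is present, so the union is just that shape — 1 connected region; (rotated 35° about Z; rotation is an isometry so areas/perimeters/island counts are preserved). The outline is a single polygon with 4 vertices. Extrusion per mm of travel: 0.4 × 0.2 / (π × 1.425²) = 0.012540. Accumulating E over each segment gives final E = 0.3762.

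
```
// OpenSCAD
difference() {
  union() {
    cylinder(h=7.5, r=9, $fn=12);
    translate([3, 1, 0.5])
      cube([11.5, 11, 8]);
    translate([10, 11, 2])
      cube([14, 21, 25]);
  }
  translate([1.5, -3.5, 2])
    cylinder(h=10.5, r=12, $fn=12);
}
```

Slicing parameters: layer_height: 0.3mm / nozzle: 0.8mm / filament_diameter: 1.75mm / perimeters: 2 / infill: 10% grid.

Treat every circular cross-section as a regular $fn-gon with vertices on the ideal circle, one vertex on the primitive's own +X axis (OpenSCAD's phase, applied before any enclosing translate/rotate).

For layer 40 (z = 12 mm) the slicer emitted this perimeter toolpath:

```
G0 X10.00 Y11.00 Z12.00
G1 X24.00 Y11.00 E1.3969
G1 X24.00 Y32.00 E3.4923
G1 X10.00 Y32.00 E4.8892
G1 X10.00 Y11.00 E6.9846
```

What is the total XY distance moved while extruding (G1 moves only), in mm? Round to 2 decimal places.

70.00 mm

Sum the Euclidean lengths of each G1 segment: total = 70.00 mm.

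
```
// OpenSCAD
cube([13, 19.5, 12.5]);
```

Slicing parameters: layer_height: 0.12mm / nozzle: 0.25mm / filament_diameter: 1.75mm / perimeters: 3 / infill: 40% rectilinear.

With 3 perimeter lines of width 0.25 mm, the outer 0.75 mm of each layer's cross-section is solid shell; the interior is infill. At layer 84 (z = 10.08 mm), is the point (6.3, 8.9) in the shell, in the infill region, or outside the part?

At z = 10.08 mm: the cube (footprint 13×19.5) is included at this height. Overall, the cross-section is a single solid region. The nearest boundary edge runs (0.00, 19.50)→(0.00, 0.00); distance from the point to it = 6.30 mm. The point is inside the cross-section and 6.30 mm from the nearest boundary — more than the 0.75 mm shell width (3 × 0.25), so it's in the infill interior.

infill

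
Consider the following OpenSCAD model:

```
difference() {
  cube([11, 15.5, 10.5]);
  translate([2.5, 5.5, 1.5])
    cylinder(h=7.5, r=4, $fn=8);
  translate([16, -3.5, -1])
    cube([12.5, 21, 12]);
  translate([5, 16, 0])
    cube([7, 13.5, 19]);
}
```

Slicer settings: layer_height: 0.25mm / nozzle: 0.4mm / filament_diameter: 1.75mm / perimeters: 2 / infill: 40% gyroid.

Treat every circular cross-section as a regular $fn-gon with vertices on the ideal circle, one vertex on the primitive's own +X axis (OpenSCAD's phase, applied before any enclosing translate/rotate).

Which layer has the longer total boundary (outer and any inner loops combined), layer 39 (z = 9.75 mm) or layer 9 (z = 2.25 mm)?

layer 9 (z = 2.25 mm)

Layer 39 (z = 9.75): the cube (footprint 11×15.5) is included at this height (perimeter 53.00 mm); the cylinder at (2.5, 5.5) does not reach this height (z outside [1.5, 9]); the cube at (16, -3.5) is present — its section is the full 12.5×21 rectangle (perimeter 67.00 mm); the 7×13.5 cube at (5, 16) contributes its full rectangle (perimeter 41.00 mm); Subtracting the remaining from the first: starting from the 11×15.5 cube, the 12.5×21 cube at (16, -3.5) misses the remaining region (no effect); the 7×13.5 cube at (5, 16) misses the remaining region (no effect) — boundary = 53.00 mm. So its perimeter = 53.00 mm. Layer 9 (z = 2.25): the 11×15.5 cube contributes its full rectangle (perimeter 53.00 mm); the r=4 cylinder at (2.5, 5.5) gives a regular 8-gon of circumradius 4 (constant along its height) (perimeter = 2·8·4.000·sin(180°/8) = 24.49 mm); the 12.5×21 cube at (16, -3.5) contributes its full rectangle (perimeter 67.00 mm); the cube at (5, 16) (footprint 7×13.5) is included at this height (perimeter 41.00 mm); After the difference (first − rest): starting from the 11×15.5 cube, the r=4 cylinder at (2.5, 5.5) partially overlaps it — only the 40.04 mm² overlap (of its 45.25 mm²) is removed, clipping the outline; the 12.5×21 cube at (16, -3.5) misses the remaining region (no effect); the 7×13.5 cube at (5, 16) misses the remaining region (no effect) — boundary = 64.73 mm. So its perimeter = 64.73 mm. Layer 9 is larger (64.73 vs 53.00 mm).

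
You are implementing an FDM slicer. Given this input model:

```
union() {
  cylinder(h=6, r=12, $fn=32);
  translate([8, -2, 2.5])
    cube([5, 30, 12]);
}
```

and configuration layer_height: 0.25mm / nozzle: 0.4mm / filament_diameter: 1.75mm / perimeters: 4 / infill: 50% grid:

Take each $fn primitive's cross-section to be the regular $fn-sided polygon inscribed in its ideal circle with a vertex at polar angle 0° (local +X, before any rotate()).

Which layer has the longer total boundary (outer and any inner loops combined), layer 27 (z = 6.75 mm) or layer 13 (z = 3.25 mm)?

Layer 27 (z = 6.75): the cylinder is not intersected at this z (z outside [0, 6]); the cube at (8, -2) (footprint 5×30) is included at this height (perimeter 70.00 mm); Combining (union): only the 5×30 cube at (8, -2) is present, so the union is just that shape — boundary = 70.00 mm. So its perimeter = 70.00 mm. Layer 13 (z = 3.25): the r=12 cylinder gives a regular 32-gon of circumradius 12 (constant along its height) (perimeter = 2·32·12.000·sin(180°/32) = 75.28 mm); the cube at (8, -2) (footprint 5×30) is included at this height (perimeter 70.00 mm); Merging all regions: the regions partially overlap (shared area 32.20 mm²), so the edge portions inside another operand are dropped and the merged outline is re-measured after clipping — boundary = 118.54 mm. So its perimeter = 118.54 mm. Layer 13 is larger (118.54 vs 70.00 mm).

layer 13 (z = 3.25 mm)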